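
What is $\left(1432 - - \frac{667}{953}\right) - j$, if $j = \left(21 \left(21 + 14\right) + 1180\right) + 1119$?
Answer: $- \frac{1526039}{953} \approx -1601.3$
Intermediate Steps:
$j = 3034$ ($j = \left(21 \cdot 35 + 1180\right) + 1119 = \left(735 + 1180\right) + 1119 = 1915 + 1119 = 3034$)
$\left(1432 - - \frac{667}{953}\right) - j = \left(1432 - - \frac{667}{953}\right) - 3034 = \left(1432 + \frac{667}{953}\right) - 3034 = \frac{1365363}{953} - 3034 = - \frac{1526039}{953}$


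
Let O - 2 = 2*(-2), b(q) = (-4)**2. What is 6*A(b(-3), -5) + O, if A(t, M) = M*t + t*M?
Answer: -962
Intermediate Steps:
b(q) = 16
A(t, M) = 2*M*t (A(t, M) = M*t + M*t = 2*M*t)
O = -2 (O = 2 + 2*(-2) = 2 - 4 = -2)
6*A(b(-3), -5) + O = 6*(2*(-5)*16) - 2 = 6*(-160) - 2 = -960 - 2 = -962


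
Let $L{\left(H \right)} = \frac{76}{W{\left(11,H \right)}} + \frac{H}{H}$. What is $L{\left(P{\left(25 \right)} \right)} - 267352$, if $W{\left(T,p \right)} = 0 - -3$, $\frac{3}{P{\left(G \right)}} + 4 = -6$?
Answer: $- \frac{801977}{3} \approx -2.6733 \cdot 10^{5}$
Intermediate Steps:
$P{\left(G \right)} = - \frac{3}{10}$ ($P{\left(G \right)} = \frac{3}{-4 - 6} = \frac{3}{-10} = 3 \left(- \frac{1}{10}\right) = - \frac{3}{10}$)
$W{\left(T,p \right)} = 3$ ($W{\left(T,p \right)} = 0 + 3 = 3$)
$L{\left(H \right)} = \frac{79}{3}$ ($L{\left(H \right)} = \frac{76}{3} + \frac{H}{H} = 76 \cdot \frac{1}{3} + 1 = \frac{76}{3} + 1 = \frac{79}{3}$)
$L{\left(P{\left(25 \right)} \right)} - 267352 = \frac{79}{3} - 267352 = - \frac{801977}{3}$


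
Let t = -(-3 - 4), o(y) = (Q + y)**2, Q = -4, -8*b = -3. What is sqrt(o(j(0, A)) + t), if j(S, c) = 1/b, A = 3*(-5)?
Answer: sqrt(79)/3 ≈ 2.9627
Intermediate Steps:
b = 3/8 (b = -1/8*(-3) = 3/8 ≈ 0.37500)
A = -15
j(S, c) = 8/3 (j(S, c) = 1/(3/8) = 8/3)
o(y) = (-4 + y)**2
t = 7 (t = -1*(-7) = 7)
sqrt(o(j(0, A)) + t) = sqrt((-4 + 8/3)**2 + 7) = sqrt((-4/3)**2 + 7) = sqrt(16/9 + 7) = sqrt(79/9) = sqrt(79)/3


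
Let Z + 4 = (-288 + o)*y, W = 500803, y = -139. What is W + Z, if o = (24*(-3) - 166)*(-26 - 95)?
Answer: -3462091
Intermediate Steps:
o = 28798 (o = (-72 - 166)*(-121) = -238*(-121) = 28798)
Z = -3962894 (Z = -4 + (-288 + 28798)*(-139) = -4 + 28510*(-139) = -4 - 3962890 = -3962894)
W + Z = 500803 - 3962894 = -3462091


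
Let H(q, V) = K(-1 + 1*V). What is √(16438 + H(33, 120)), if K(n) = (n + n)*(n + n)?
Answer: √73082 ≈ 270.34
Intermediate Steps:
K(n) = 4*n² (K(n) = (2*n)*(2*n) = 4*n²)
H(q, V) = 4*(-1 + V)² (H(q, V) = 4*(-1 + 1*V)² = 4*(-1 + V)²)
√(16438 + H(33, 120)) = √(16438 + 4*(-1 + 120)²) = √(16438 + 4*119²) = √(16438 + 4*14161) = √(16438 + 56644) = √73082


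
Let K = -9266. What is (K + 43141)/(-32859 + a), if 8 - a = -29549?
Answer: -33875/3302 ≈ -10.259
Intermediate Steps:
a = 29557 (a = 8 - 1*(-29549) = 8 + 29549 = 29557)
(K + 43141)/(-32859 + a) = (-9266 + 43141)/(-32859 + 29557) = 33875/(-3302) = 33875*(-1/3302) = -33875/3302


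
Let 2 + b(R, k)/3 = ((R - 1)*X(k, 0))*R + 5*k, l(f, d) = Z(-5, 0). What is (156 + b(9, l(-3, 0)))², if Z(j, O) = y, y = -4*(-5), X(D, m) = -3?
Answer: 39204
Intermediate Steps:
y = 20
Z(j, O) = 20
l(f, d) = 20
b(R, k) = -6 + 15*k + 3*R*(3 - 3*R) (b(R, k) = -6 + 3*(((R - 1)*(-3))*R + 5*k) = -6 + 3*(((-1 + R)*(-3))*R + 5*k) = -6 + 3*((3 - 3*R)*R + 5*k) = -6 + 3*(R*(3 - 3*R) + 5*k) = -6 + 3*(5*k + R*(3 - 3*R)) = -6 + (15*k + 3*R*(3 - 3*R)) = -6 + 15*k + 3*R*(3 - 3*R))
(156 + b(9, l(-3, 0)))² = (156 + (-6 - 9*9² + 9*9 + 15*20))² = (156 + (-6 - 9*81 + 81 + 300))² = (156 + (-6 - 729 + 81 + 300))² = (156 - 354)² = (-198)² = 39204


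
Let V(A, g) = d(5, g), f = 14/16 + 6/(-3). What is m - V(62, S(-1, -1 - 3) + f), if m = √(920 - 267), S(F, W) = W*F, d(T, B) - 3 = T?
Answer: -8 + √653 ≈ 17.554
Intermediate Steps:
d(T, B) = 3 + T
S(F, W) = F*W
f = -9/8 (f = 14*(1/16) + 6*(-⅓) = 7/8 - 2 = -9/8 ≈ -1.1250)
V(A, g) = 8 (V(A, g) = 3 + 5 = 8)
m = √653 ≈ 25.554
m - V(62, S(-1, -1 - 3) + f) = √653 - 1*8 = √653 - 8 = -8 + √653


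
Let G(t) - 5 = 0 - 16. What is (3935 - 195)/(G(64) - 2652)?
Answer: -3740/2663 ≈ -1.4044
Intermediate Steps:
G(t) = -11 (G(t) = 5 + (0 - 16) = 5 - 16 = -11)
(3935 - 195)/(G(64) - 2652) = (3935 - 195)/(-11 - 2652) = 3740/(-2663) = 3740*(-1/2663) = -3740/2663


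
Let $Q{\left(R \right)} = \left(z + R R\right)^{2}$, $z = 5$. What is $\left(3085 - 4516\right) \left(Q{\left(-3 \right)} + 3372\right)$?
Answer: $-5105808$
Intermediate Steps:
$Q{\left(R \right)} = \left(5 + R^{2}\right)^{2}$ ($Q{\left(R \right)} = \left(5 + R R\right)^{2} = \left(5 + R^{2}\right)^{2}$)
$\left(3085 - 4516\right) \left(Q{\left(-3 \right)} + 3372\right) = \left(3085 - 4516\right) \left(\left(5 + \left(-3\right)^{2}\right)^{2} + 3372\right) = - 1431 \left(\left(5 + 9\right)^{2} + 3372\right) = - 1431 \left(14^{2} + 3372\right) = - 1431 \left(196 + 3372\right) = \left(-1431\right) 3568 = -5105808$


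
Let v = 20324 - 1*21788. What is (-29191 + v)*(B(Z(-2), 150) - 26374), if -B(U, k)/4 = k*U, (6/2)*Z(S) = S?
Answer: 796232970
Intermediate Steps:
v = -1464 (v = 20324 - 21788 = -1464)
Z(S) = S/3
B(U, k) = -4*U*k (B(U, k) = -4*k*U = -4*U*k)
(-29191 + v)*(B(Z(-2), 150) - 26374) = (-29191 - 1464)*(-4*(⅓)*(-2)*150 - 26374) = -30655*(-4*(-⅔)*150 - 26374) = -30655*(400 - 26374) = -30655*(-25974) = 796232970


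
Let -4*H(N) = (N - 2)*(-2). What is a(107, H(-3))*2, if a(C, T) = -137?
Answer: -274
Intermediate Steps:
H(N) = -1 + N/2 (H(N) = -(N - 2)*(-2)/4 = -(-2 + N)*(-2)/4 = -(4 - 2*N)/4 = -1 + N/2)
a(107, H(-3))*2 = -137*2 = -274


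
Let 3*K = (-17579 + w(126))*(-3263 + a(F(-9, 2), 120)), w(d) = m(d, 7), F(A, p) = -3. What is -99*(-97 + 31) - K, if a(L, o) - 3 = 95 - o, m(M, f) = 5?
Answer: -19236996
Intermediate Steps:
w(d) = 5
a(L, o) = 98 - o (a(L, o) = 3 + (95 - o) = 98 - o)
K = 19243530 (K = ((-17579 + 5)*(-3263 + (98 - 1*120)))/3 = (-17574*(-3263 + (98 - 120)))/3 = (-17574*(-3263 - 22))/3 = (-17574*(-3285))/3 = (1/3)*57730590 = 19243530)
-99*(-97 + 31) - K = -99*(-97 + 31) - 1*19243530 = -99*(-66) - 19243530 = 6534 - 19243530 = -19236996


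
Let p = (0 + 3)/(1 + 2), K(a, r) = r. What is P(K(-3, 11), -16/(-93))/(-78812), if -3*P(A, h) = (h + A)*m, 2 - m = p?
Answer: 1039/21988548 ≈ 4.7252e-5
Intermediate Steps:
p = 1 (p = 3/3 = 3*(1/3) = 1)
m = 1 (m = 2 - 1*1 = 2 - 1 = 1)
P(A, h) = -A/3 - h/3 (P(A, h) = -(h + A)/3 = -(A + h)/3 = -A/3 - h/3)
P(K(-3, 11), -16/(-93))/(-78812) = (-1/3*11 - (-16)/(3*(-93)))/(-78812) = (-11/3 - (-16)*(-1)/(3*93))*(-1/78812) = (-11/3 - 1/3*16/93)*(-1/78812) = (-11/3 - 16/279)*(-1/78812) = -1039/279*(-1/78812) = 1039/21988548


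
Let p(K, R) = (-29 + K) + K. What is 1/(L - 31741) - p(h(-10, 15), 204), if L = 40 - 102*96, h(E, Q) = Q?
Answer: -41494/41493 ≈ -1.0000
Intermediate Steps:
L = -9752 (L = 40 - 9792 = -9752)
p(K, R) = -29 + 2*K
1/(L - 31741) - p(h(-10, 15), 204) = 1/(-9752 - 31741) - (-29 + 2*15) = 1/(-41493) - (-29 + 30) = -1/41493 - 1*1 = -1/41493 - 1 = -41494/41493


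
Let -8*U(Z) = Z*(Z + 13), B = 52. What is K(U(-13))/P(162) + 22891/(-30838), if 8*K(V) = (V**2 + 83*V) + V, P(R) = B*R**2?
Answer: -22891/30838 ≈ -0.74230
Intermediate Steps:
P(R) = 52*R**2
U(Z) = -Z*(13 + Z)/8 (U(Z) = -Z*(Z + 13)/8 = -Z*(13 + Z)/8)
K(V) = V**2/8 + 21*V/2 (K(V) = ((V**2 + 83*V) + V)/8 = (V**2 + 84*V)/8 = V**2/8 + 21*V/2)
K(U(-13))/P(162) + 22891/(-30838) = ((-1/8*(-13)*(13 - 13))*(84 - 1/8*(-13)*(13 - 13))/8)/((52*162**2)) + 22891/(-30838) = ((-1/8*(-13)*0)*(84 - 1/8*(-13)*0)/8)/((52*26244)) + 22891*(-1/30838) = ((1/8)*0*(84 + 0))/1364688 - 22891/30838 = ((1/8)*0*84)*(1/1364688) - 22891/30838 = 0*(1/1364688) - 22891/30838 = 0 - 22891/30838 = -22891/30838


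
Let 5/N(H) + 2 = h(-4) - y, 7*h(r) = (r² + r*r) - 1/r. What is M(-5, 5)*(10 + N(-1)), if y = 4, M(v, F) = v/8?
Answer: -625/156 ≈ -4.0064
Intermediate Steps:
M(v, F) = v/8 (M(v, F) = v*(⅛) = v/8)
h(r) = -1/(7*r) + 2*r²/7 (h(r) = ((r² + r*r) - 1/r)/7 = ((r² + r²) - 1/r)/7 = (2*r² - 1/r)/7 = (-1/r + 2*r²)/7 = -1/(7*r) + 2*r²/7)
N(H) = -140/39 (N(H) = 5/(-2 + ((⅐)*(-1 + 2*(-4)³)/(-4) - 1*4)) = 5/(-2 + ((⅐)*(-¼)*(-1 + 2*(-64)) - 4)) = 5/(-2 + ((⅐)*(-¼)*(-1 - 128) - 4)) = 5/(-2 + ((⅐)*(-¼)*(-129) - 4)) = 5/(-2 + (129/28 - 4)) = 5/(-2 + 17/28) = 5/(-39/28) = 5*(-28/39) = -140/39)
M(-5, 5)*(10 + N(-1)) = ((⅛)*(-5))*(10 - 140/39) = -5/8*250/39 = -625/156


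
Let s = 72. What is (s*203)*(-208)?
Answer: -3040128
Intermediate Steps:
(s*203)*(-208) = (72*203)*(-208) = 14616*(-208) = -3040128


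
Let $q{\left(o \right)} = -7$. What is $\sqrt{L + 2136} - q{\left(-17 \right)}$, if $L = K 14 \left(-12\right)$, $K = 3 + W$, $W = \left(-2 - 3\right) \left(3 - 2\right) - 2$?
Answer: $7 + 6 \sqrt{78} \approx 59.991$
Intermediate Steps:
$W = -7$ ($W = \left(-5\right) 1 - 2 = -5 - 2 = -7$)
$K = -4$ ($K = 3 - 7 = -4$)
$L = 672$ ($L = \left(-4\right) 14 \left(-12\right) = \left(-56\right) \left(-12\right) = 672$)
$\sqrt{L + 2136} - q{\left(-17 \right)} = \sqrt{672 + 2136} - -7 = \sqrt{2808} + 7 = 6 \sqrt{78} + 7 = 7 + 6 \sqrt{78}$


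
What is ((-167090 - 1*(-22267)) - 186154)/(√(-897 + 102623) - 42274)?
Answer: 6995860849/893494675 + 330977*√101726/1786989350 ≈ 7.8888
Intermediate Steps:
((-167090 - 1*(-22267)) - 186154)/(√(-897 + 102623) - 42274) = ((-167090 + 22267) - 186154)/(√101726 - 42274) = (-144823 - 186154)/(-42274 + √101726) = -330977/(-42274 + √101726)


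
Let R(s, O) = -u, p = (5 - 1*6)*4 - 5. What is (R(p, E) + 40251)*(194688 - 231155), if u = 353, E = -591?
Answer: -1454960366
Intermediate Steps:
p = -9 (p = (5 - 6)*4 - 5 = -1*4 - 5 = -4 - 5 = -9)
R(s, O) = -353 (R(s, O) = -1*353 = -353)
(R(p, E) + 40251)*(194688 - 231155) = (-353 + 40251)*(194688 - 231155) = 39898*(-36467) = -1454960366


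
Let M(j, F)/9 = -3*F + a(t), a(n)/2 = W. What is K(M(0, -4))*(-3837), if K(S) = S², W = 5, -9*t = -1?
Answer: -150425748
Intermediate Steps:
t = ⅑ (t = -⅑*(-1) = ⅑ ≈ 0.11111)
a(n) = 10 (a(n) = 2*5 = 10)
M(j, F) = 90 - 27*F (M(j, F) = 9*(-3*F + 10) = 9*(10 - 3*F) = 90 - 27*F)
K(M(0, -4))*(-3837) = (90 - 27*(-4))²*(-3837) = (90 + 108)²*(-3837) = 198²*(-3837) = 39204*(-3837) = -150425748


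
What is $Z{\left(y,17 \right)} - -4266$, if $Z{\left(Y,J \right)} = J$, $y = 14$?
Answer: $4283$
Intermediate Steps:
$Z{\left(y,17 \right)} - -4266 = 17 - -4266 = 17 + 4266 = 4283$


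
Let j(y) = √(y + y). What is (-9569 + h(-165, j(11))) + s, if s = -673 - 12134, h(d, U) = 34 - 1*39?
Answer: -22381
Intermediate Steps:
j(y) = √2*√y (j(y) = √(2*y) = √2*√y)
h(d, U) = -5 (h(d, U) = 34 - 39 = -5)
s = -12807
(-9569 + h(-165, j(11))) + s = (-9569 - 5) - 12807 = -9574 - 12807 = -22381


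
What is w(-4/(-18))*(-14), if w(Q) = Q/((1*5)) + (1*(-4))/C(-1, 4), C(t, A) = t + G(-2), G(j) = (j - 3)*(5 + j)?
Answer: -371/90 ≈ -4.1222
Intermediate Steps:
G(j) = (-3 + j)*(5 + j)
C(t, A) = -15 + t (C(t, A) = t + (-15 + (-2)**2 + 2*(-2)) = t + (-15 + 4 - 4) = t - 15 = -15 + t)
w(Q) = 1/4 + Q/5 (w(Q) = Q/((1*5)) + (1*(-4))/(-15 - 1) = Q/5 - 4/(-16) = Q*(1/5) - 4*(-1/16) = Q/5 + 1/4 = 1/4 + Q/5)
w(-4/(-18))*(-14) = (1/4 + (-4/(-18))/5)*(-14) = (1/4 + (-4*(-1/18))/5)*(-14) = (1/4 + (1/5)*(2/9))*(-14) = (1/4 + 2/45)*(-14) = (53/180)*(-14) = -371/90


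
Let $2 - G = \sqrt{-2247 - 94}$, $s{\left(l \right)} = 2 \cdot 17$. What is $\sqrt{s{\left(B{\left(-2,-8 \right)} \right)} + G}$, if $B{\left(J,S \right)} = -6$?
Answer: $\sqrt{36 - i \sqrt{2341}} \approx 6.9393 - 3.4862 i$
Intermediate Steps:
$s{\left(l \right)} = 34$
$G = 2 - i \sqrt{2341}$ ($G = 2 - \sqrt{-2247 - 94} = 2 - \sqrt{-2341} = 2 - i \sqrt{2341} \approx 2.0 - 48.384 i$)
$\sqrt{s{\left(B{\left(-2,-8 \right)} \right)} + G} = \sqrt{34 + \left(2 - i \sqrt{2341}\right)} = \sqrt{36 - i \sqrt{2341}}$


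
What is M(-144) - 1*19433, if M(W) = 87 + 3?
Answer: -19343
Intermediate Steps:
M(W) = 90
M(-144) - 1*19433 = 90 - 1*19433 = 90 - 19433 = -19343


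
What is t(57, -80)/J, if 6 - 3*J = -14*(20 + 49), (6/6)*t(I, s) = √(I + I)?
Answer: √114/324 ≈ 0.032954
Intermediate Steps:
t(I, s) = √2*√I (t(I, s) = √(I + I) = √(2*I) = √2*√I)
J = 324 (J = 2 - (-14)*(20 + 49)/3 = 2 - (-14)*69/3 = 2 - ⅓*(-966) = 2 + 322 = 324)
t(57, -80)/J = (√2*√57)/324 = √114*(1/324) = √114/324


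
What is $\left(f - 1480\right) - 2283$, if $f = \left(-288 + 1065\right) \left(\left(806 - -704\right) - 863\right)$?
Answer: $498956$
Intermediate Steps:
$f = 502719$ ($f = 777 \left(\left(806 + 704\right) - 863\right) = 777 \left(1510 - 863\right) = 777 \cdot 647 = 502719$)
$\left(f - 1480\right) - 2283 = \left(502719 - 1480\right) - 2283 = 501239 - 2283 = 498956$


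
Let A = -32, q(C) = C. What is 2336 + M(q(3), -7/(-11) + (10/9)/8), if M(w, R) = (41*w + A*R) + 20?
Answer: 242965/99 ≈ 2454.2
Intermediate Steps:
M(w, R) = 20 - 32*R + 41*w (M(w, R) = (41*w - 32*R) + 20 = (-32*R + 41*w) + 20 = 20 - 32*R + 41*w)
2336 + M(q(3), -7/(-11) + (10/9)/8) = 2336 + (20 - 32*(-7/(-11) + (10/9)/8) + 41*3) = 2336 + (20 - 32*(-7*(-1/11) + (10*(⅑))*(⅛)) + 123) = 2336 + (20 - 32*(7/11 + (10/9)*(⅛)) + 123) = 2336 + (20 - 32*(7/11 + 5/36) + 123) = 2336 + (20 - 32*307/396 + 123) = 2336 + (20 - 2456/99 + 123) = 2336 + 11701/99 = 242965/99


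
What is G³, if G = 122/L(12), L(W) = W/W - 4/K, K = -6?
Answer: 49027896/125 ≈ 3.9222e+5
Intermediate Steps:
L(W) = 5/3 (L(W) = W/W - 4/(-6) = 1 - 4*(-⅙) = 1 + ⅔ = 5/3)
G = 366/5 (G = 122/(5/3) = 122*(⅗) = 366/5 ≈ 73.200)
G³ = (366/5)³ = 49027896/125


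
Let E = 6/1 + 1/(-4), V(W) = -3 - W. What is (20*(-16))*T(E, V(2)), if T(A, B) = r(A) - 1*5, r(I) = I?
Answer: -240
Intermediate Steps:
E = 23/4 (E = 6*1 + 1*(-¼) = 6 - ¼ = 23/4 ≈ 5.7500)
T(A, B) = -5 + A (T(A, B) = A - 1*5 = A - 5 = -5 + A)
(20*(-16))*T(E, V(2)) = (20*(-16))*(-5 + 23/4) = -320*¾ = -240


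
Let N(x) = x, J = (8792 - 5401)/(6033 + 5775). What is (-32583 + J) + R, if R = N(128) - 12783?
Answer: -534166913/11808 ≈ -45238.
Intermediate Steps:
J = 3391/11808 ≈ 0.28718
R = -12655 (R = 128 - 12783 = -12655)
(-32583 + J) + R = (-32583 + 3391/11808) - 12655 = -384736673/11808 - 12655 = -534166913/11808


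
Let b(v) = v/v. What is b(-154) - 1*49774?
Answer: -49773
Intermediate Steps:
b(v) = 1
b(-154) - 1*49774 = 1 - 1*49774 = 1 - 49774 = -49773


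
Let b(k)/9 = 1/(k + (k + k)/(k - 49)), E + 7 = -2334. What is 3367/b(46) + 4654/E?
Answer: 362453104/63207 ≈ 5734.4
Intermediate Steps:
E = -2341 (E = -7 - 2334 = -2341)
b(k) = 9/(k + 2*k/(-49 + k)) (b(k) = 9/(k + (k + k)/(k - 49)) = 9/(k + (2*k)/(-49 + k)) = 9/(k + 2*k/(-49 + k)))
3367/b(46) + 4654/E = 3367/((9*(-49 + 46)/(46*(-47 + 46)))) + 4654/(-2341) = 3367/((9*(1/46)*(-3)/(-1))) + 4654*(-1/2341) = 3367/((9*(1/46)*(-1)*(-3))) - 4654/2341 = 3367/(27/46) - 4654/2341 = 3367*(46/27) - 4654/2341 = 154882/27 - 4654/2341 = 362453104/63207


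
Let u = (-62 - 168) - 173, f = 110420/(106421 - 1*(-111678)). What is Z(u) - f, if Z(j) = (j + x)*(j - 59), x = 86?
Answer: 31941360526/218099 ≈ 1.4645e+5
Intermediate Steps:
f = 110420/218099 (f = 110420/(106421 + 111678) = 110420/218099 ≈ 0.50628)
u = -403 (u = -230 - 173 = -403)
Z(j) = (-59 + j)*(86 + j) (Z(j) = (j + 86)*(j - 59) = (86 + j)*(-59 + j) = (-59 + j)*(86 + j))
Z(u) - f = (-5074 + (-403)² + 27*(-403)) - 1*110420/218099 = (-5074 + 162409 - 10881) - 110420/218099 = 146454 - 110420/218099 = 31941360526/218099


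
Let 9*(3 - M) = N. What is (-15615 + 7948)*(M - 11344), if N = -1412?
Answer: 771737219/9 ≈ 8.5749e+7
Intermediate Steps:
M = 1439/9 (M = 3 - ⅑*(-1412) = 3 + 1412/9 = 1439/9 ≈ 159.89)
(-15615 + 7948)*(M - 11344) = (-15615 + 7948)*(1439/9 - 11344) = -7667*(-100657/9) = 771737219/9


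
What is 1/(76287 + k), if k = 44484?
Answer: 1/120771 ≈ 8.2801e-6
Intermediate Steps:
1/(76287 + k) = 1/(76287 + 44484) = 1/120771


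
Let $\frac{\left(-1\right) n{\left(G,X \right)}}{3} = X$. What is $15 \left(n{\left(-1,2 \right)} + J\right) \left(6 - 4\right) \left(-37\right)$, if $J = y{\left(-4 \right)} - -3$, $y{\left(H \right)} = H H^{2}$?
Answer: $74370$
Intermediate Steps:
$n{\left(G,X \right)} = - 3 X$
$y{\left(H \right)} = H^{3}$
$J = -61$ ($J = \left(-4\right)^{3} - -3 = -64 + 3 = -61$)
$15 \left(n{\left(-1,2 \right)} + J\right) \left(6 - 4\right) \left(-37\right) = 15 \left(\left(-3\right) 2 - 61\right) \left(6 - 4\right) \left(-37\right) = 15 \left(-6 - 61\right) 2 \left(-37\right) = 15 \left(\left(-67\right) 2\right) \left(-37\right) = 15 \left(-134\right) \left(-37\right) = \left(-2010\right) \left(-37\right) = 74370$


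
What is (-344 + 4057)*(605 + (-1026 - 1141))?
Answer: -5799706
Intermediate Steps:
(-344 + 4057)*(605 + (-1026 - 1141)) = 3713*(605 - 2167) = 3713*(-1562) = -5799706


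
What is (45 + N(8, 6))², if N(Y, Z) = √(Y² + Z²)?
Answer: 3025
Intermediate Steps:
(45 + N(8, 6))² = (45 + √(8² + 6²))² = (45 + √(64 + 36))² = (45 + √100)² = (45 + 10)² = 55² = 3025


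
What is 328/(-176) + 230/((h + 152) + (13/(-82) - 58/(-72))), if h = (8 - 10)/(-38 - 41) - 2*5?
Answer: -18413305/73199126 ≈ -0.25155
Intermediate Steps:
h = -788/79 (h = -2/(-79) - 10 = -2*(-1/79) - 10 = 2/79 - 10 = -788/79 ≈ -9.9747)
328/(-176) + 230/((h + 152) + (13/(-82) - 58/(-72))) = 328/(-176) + 230/((-788/79 + 152) + (13/(-82) - 58/(-72))) = 328*(-1/176) + 230/(11220/79 + (13*(-1/82) - 58*(-1/72))) = -41/22 + 230/(11220/79 + (-13/82 + 29/36)) = -41/22 + 230/(11220/79 + 955/1476) = -41/22 + 230/(16636165/116604) = -41/22 + 230*(116604/16636165) = -41/22 + 5363784/3327233 = -18413305/73199126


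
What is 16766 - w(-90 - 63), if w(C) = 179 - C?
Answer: 16434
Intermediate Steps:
16766 - w(-90 - 63) = 16766 - (179 - (-90 - 63)) = 16766 - (179 - 1*(-153)) = 16766 - (179 + 153) = 16766 - 1*332 = 16766 - 332 = 16434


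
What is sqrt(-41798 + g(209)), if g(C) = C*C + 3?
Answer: sqrt(1886) ≈ 43.428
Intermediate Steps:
g(C) = 3 + C**2 (g(C) = C**2 + 3 = 3 + C**2)
sqrt(-41798 + g(209)) = sqrt(-41798 + (3 + 209**2)) = sqrt(-41798 + (3 + 43681)) = sqrt(-41798 + 43684) = sqrt(1886)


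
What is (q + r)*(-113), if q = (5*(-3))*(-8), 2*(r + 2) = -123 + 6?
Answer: -13447/2 ≈ -6723.5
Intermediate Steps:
r = -121/2 (r = -2 + (-123 + 6)/2 = -2 + (½)*(-117) = -2 - 117/2 = -121/2 ≈ -60.500)
q = 120 (q = -15*(-8) = 120)
(q + r)*(-113) = (120 - 121/2)*(-113) = (119/2)*(-113) = -13447/2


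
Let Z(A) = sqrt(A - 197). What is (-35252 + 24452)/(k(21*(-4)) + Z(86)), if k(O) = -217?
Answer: 5859/118 + 27*I*sqrt(111)/118 ≈ 49.653 + 2.4107*I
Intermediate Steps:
Z(A) = sqrt(-197 + A)
(-35252 + 24452)/(k(21*(-4)) + Z(86)) = (-35252 + 24452)/(-217 + sqrt(-197 + 86)) = -10800/(-217 + sqrt(-111)) = -10800/(-217 + I*sqrt(111))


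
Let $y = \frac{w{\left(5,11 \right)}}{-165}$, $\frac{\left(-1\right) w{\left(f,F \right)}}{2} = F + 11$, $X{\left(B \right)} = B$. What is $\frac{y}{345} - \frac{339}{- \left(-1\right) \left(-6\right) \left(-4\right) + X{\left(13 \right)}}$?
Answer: $- \frac{1754177}{191475} \approx -9.1614$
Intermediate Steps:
$w{\left(f,F \right)} = -22 - 2 F$ ($w{\left(f,F \right)} = - 2 \left(F + 11\right) = - 2 \left(11 + F\right) = -22 - 2 F$)
$y = \frac{4}{15}$ ($y = \frac{-22 - 22}{-165} = \left(-22 - 22\right) \left(- \frac{1}{165}\right) = \left(-44\right) \left(- \frac{1}{165}\right) = \frac{4}{15} \approx 0.26667$)
$\frac{y}{345} - \frac{339}{- \left(-1\right) \left(-6\right) \left(-4\right) + X{\left(13 \right)}} = \frac{4}{15 \cdot 345} - \frac{339}{- \left(-1\right) \left(-6\right) \left(-4\right) + 13} = \frac{4}{15} \cdot \frac{1}{345} - \frac{339}{\left(-1\right) 6 \left(-4\right) + 13} = \frac{4}{5175} - \frac{339}{\left(-6\right) \left(-4\right) + 13} = \frac{4}{5175} - \frac{339}{24 + 13} = \frac{4}{5175} - \frac{339}{37} = - \frac{1754177}{191475}$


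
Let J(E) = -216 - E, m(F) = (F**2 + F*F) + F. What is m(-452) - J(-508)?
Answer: 407864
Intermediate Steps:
m(F) = F + 2*F**2 (m(F) = (F**2 + F**2) + F = 2*F**2 + F = F + 2*F**2)
m(-452) - J(-508) = -452*(1 + 2*(-452)) - (-216 - 1*(-508)) = -452*(1 - 904) - (-216 + 508) = -452*(-903) - 1*292 = 408156 - 292 = 407864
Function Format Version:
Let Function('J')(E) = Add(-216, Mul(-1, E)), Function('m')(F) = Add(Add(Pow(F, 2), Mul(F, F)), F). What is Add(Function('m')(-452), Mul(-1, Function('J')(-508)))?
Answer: 407864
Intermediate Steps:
Function('m')(F) = Add(F, Mul(2, Pow(F, 2))) (Function('m')(F) = Add(Add(Pow(F, 2), Pow(F, 2)), F) = Add(Mul(2, Pow(F, 2)), F) = Add(F, Mul(2, Pow(F, 2))))
Add(Function('m')(-452), Mul(-1, Function('J')(-508))) = Add(Mul(-452, Add(1, Mul(2, -452))), Mul(-1, Add(-216, Mul(-1, -508)))) = Add(Mul(-452, Add(1, -904)), Mul(-1, Add(-216, 508))) = Add(Mul(-452, -903), Mul(-1, 292)) = Add(408156, -292) = 407864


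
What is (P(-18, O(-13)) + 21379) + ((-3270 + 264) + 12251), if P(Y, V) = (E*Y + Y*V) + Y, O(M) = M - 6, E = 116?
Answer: 28860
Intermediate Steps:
O(M) = -6 + M
P(Y, V) = 117*Y + V*Y (P(Y, V) = (116*Y + Y*V) + Y = (116*Y + V*Y) + Y = 117*Y + V*Y)
(P(-18, O(-13)) + 21379) + ((-3270 + 264) + 12251) = (-18*(117 + (-6 - 13)) + 21379) + ((-3270 + 264) + 12251) = (-18*(117 - 19) + 21379) + (-3006 + 12251) = (-18*98 + 21379) + 9245 = (-1764 + 21379) + 9245 = 19615 + 9245 = 28860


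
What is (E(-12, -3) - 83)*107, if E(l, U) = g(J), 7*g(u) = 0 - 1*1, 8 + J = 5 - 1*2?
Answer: -62274/7 ≈ -8896.3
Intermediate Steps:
J = -5 (J = -8 + (5 - 1*2) = -8 + (5 - 2) = -8 + 3 = -5)
g(u) = -⅐ (g(u) = (0 - 1*1)/7 = (0 - 1)/7 = (⅐)*(-1) = -⅐)
E(l, U) = -⅐
(E(-12, -3) - 83)*107 = (-⅐ - 83)*107 = -582/7*107 = -62274/7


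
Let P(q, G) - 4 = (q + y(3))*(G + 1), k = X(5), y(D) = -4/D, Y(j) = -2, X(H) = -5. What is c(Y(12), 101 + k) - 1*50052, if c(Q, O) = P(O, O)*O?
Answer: 831868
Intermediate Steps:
k = -5
P(q, G) = 4 + (1 + G)*(-4/3 + q) (P(q, G) = 4 + (q - 4/3)*(G + 1) = 4 + (q - 4*⅓)*(1 + G) = 4 + (q - 4/3)*(1 + G) = 4 + (-4/3 + q)*(1 + G) = 4 + (1 + G)*(-4/3 + q))
c(Q, O) = O*(8/3 + O² - O/3) (c(Q, O) = (8/3 + O - 4*O/3 + O*O)*O = (8/3 + O - 4*O/3 + O²)*O = (8/3 + O² - O/3)*O = O*(8/3 + O² - O/3))
c(Y(12), 101 + k) - 1*50052 = (101 - 5)*(8 - (101 - 5) + 3*(101 - 5)²)/3 - 1*50052 = (⅓)*96*(8 - 1*96 + 3*96²) - 50052 = (⅓)*96*(8 - 96 + 3*9216) - 50052 = (⅓)*96*(8 - 96 + 27648) - 50052 = (⅓)*96*27560 - 50052 = 881920 - 50052 = 831868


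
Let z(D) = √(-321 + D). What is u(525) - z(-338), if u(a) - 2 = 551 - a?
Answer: 28 - I*√659 ≈ 28.0 - 25.671*I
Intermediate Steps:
u(a) = 553 - a (u(a) = 2 + (551 - a) = 553 - a)
u(525) - z(-338) = (553 - 1*525) - √(-321 - 338) = (553 - 525) - √(-659) = 28 - I*√659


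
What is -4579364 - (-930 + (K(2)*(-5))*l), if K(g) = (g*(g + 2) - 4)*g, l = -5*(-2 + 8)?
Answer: -4579634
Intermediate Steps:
l = -30 (l = -5*6 = -30)
K(g) = g*(-4 + g*(2 + g)) (K(g) = (g*(2 + g) - 4)*g = (-4 + g*(2 + g))*g = g*(-4 + g*(2 + g)))
-4579364 - (-930 + (K(2)*(-5))*l) = -4579364 - (-930 + ((2*(-4 + 2² + 2*2))*(-5))*(-30)) = -4579364 - (-930 + ((2*(-4 + 4 + 4))*(-5))*(-30)) = -4579364 - (-930 + ((2*4)*(-5))*(-30)) = -4579364 - (-930 + (8*(-5))*(-30)) = -4579364 - (-930 - 40*(-30)) = -4579364 - (-930 + 1200) = -4579364 - 1*270 = -4579364 - 270 = -4579634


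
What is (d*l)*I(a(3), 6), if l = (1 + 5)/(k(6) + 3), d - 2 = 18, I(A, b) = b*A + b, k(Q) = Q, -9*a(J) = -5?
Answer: 1120/9 ≈ 124.44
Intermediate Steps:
a(J) = 5/9 (a(J) = -1/9*(-5) = 5/9)
I(A, b) = b + A*b (I(A, b) = A*b + b = b + A*b)
d = 20 (d = 2 + 18 = 20)
l = 2/3 (l = (1 + 5)/(6 + 3) = 6/9 = 6*(1/9) = 2/3 ≈ 0.66667)
(d*l)*I(a(3), 6) = (20*(2/3))*(6*(1 + 5/9)) = 40*(6*(14/9))/3 = (40/3)*(28/3) = 1120/9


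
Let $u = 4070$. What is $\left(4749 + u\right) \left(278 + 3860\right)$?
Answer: $36493022$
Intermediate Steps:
$\left(4749 + u\right) \left(278 + 3860\right) = \left(4749 + 4070\right) \left(278 + 3860\right) = 8819 \cdot 4138 = 36493022$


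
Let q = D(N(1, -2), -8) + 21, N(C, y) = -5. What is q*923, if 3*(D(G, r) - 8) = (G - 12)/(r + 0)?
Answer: 658099/24 ≈ 27421.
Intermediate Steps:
D(G, r) = 8 + (-12 + G)/(3*r) (D(G, r) = 8 + ((G - 12)/(r + 0))/3 = 8 + ((-12 + G)/r)/3 = 8 + (-12 + G)/(3*r))
q = 713/24 (q = (⅓)*(-12 - 5 + 24*(-8))/(-8) + 21 = (⅓)*(-⅛)*(-12 - 5 - 192) + 21 = (⅓)*(-⅛)*(-209) + 21 = 209/24 + 21 = 713/24 ≈ 29.708)
q*923 = (713/24)*923 = 658099/24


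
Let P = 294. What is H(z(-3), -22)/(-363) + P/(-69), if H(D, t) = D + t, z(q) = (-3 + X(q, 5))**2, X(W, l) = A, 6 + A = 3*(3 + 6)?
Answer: -42520/8349 ≈ -5.0928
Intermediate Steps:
A = 21 (A = -6 + 3*(3 + 6) = -6 + 3*9 = -6 + 27 = 21)
X(W, l) = 21
z(q) = 324 (z(q) = (-3 + 21)**2 = 18**2 = 324)
H(z(-3), -22)/(-363) + P/(-69) = (324 - 22)/(-363) + 294/(-69) = 302*(-1/363) + 294*(-1/69) = -302/363 - 98/23 = -42520/8349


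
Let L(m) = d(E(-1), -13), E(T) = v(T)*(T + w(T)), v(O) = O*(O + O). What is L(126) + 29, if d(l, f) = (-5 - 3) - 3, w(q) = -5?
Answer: 18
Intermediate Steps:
v(O) = 2*O**2 (v(O) = O*(2*O) = 2*O**2)
E(T) = 2*T**2*(-5 + T) (E(T) = (2*T**2)*(T - 5) = (2*T**2)*(-5 + T) = 2*T**2*(-5 + T))
d(l, f) = -11 (d(l, f) = -8 - 3 = -11)
L(m) = -11
L(126) + 29 = -11 + 29 = 18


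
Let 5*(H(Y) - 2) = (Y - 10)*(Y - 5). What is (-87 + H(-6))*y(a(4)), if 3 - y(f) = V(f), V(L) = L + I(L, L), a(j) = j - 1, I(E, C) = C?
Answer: 747/5 ≈ 149.40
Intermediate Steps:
a(j) = -1 + j
V(L) = 2*L (V(L) = L + L = 2*L)
H(Y) = 2 + (-10 + Y)*(-5 + Y)/5 (H(Y) = 2 + ((Y - 10)*(Y - 5))/5 = 2 + ((-10 + Y)*(-5 + Y))/5 = 2 + (-10 + Y)*(-5 + Y)/5)
y(f) = 3 - 2*f
(-87 + H(-6))*y(a(4)) = (-87 + (12 - 3*(-6) + (⅕)*(-6)²))*(3 - 2*(-1 + 4)) = (-87 + (12 + 18 + (⅕)*36))*(3 - 2*3) = (-87 + (12 + 18 + 36/5))*(3 - 6) = (-87 + 186/5)*(-3) = -249/5*(-3) = 747/5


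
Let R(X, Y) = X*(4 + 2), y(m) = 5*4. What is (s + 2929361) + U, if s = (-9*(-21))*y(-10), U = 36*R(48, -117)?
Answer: 2943509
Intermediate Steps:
y(m) = 20
R(X, Y) = 6*X (R(X, Y) = X*6 = 6*X)
U = 10368 (U = 36*(6*48) = 36*288 = 10368)
s = 3780 (s = -9*(-21)*20 = 189*20 = 3780)
(s + 2929361) + U = (3780 + 2929361) + 10368 = 2933141 + 10368 = 2943509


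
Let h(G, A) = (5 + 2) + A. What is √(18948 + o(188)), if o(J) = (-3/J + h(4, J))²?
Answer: √2013433761/188 ≈ 238.68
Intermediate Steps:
h(G, A) = 7 + A
o(J) = (7 + J - 3/J)² (o(J) = (-3/J + (7 + J))² = (7 + J - 3/J)²)
√(18948 + o(188)) = √(18948 + (-3 + 188*(7 + 188))²/188²) = √(18948 + (-3 + 188*195)²/35344) = √(18948 + (-3 + 36660)²/35344) = √(18948 + (1/35344)*36657²) = √(18948 + (1/35344)*1343735649) = √(18948 + 1343735649/35344) = √(2013433761/35344) = √2013433761/188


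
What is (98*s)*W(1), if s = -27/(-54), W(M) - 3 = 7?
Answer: 490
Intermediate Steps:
W(M) = 10 (W(M) = 3 + 7 = 10)
s = ½ (s = -27*(-1/54) = ½ ≈ 0.50000)
(98*s)*W(1) = (98*(½))*10 = 49*10 = 490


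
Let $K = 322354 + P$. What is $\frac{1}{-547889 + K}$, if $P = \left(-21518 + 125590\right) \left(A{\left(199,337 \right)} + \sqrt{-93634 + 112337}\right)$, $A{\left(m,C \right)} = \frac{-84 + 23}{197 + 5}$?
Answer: $\frac{2621276331}{2065761780702135391} + \frac{1061638472 \sqrt{18703}}{2065761780702135391} \approx 7.1552 \cdot 10^{-8}$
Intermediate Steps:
$A{\left(m,C \right)} = - \frac{61}{202}$
$P = - \frac{3174196}{101} + 104072 \sqrt{18703}$ ($P = \left(-21518 + 125590\right) \left(- \frac{61}{202} + \sqrt{-93634 + 112337}\right) = 104072 \left(- \frac{61}{202} + \sqrt{18703}\right) = - \frac{3174196}{101} + 104072 \sqrt{18703} \approx 1.4201 \cdot 10^{7}$)
$K = \frac{29383558}{101} + 104072 \sqrt{18703}$ ($K = 322354 - \left(\frac{3174196}{101} - 104072 \sqrt{18703}\right) = \frac{29383558}{101} + 104072 \sqrt{18703} \approx 1.4524 \cdot 10^{7}$)
$\frac{1}{-547889 + K} = \frac{1}{-547889 + \left(\frac{29383558}{101} + 104072 \sqrt{18703}\right)} = \frac{1}{- \frac{25953231}{101} + 104072 \sqrt{18703}}$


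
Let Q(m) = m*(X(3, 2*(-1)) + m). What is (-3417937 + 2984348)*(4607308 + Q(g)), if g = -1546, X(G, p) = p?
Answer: -3035346731924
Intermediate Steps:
Q(m) = m*(-2 + m) (Q(m) = m*(2*(-1) + m) = m*(-2 + m))
(-3417937 + 2984348)*(4607308 + Q(g)) = (-3417937 + 2984348)*(4607308 - 1546*(-2 - 1546)) = -433589*(4607308 - 1546*(-1548)) = -433589*(4607308 + 2393208) = -433589*7000516 = -3035346731924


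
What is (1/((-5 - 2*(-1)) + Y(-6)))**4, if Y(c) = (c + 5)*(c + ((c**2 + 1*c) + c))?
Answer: 1/194481 ≈ 5.1419e-6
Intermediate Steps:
Y(c) = (5 + c)*(c**2 + 3*c) (Y(c) = (5 + c)*(c + ((c**2 + c) + c)) = (5 + c)*(c + ((c + c**2) + c)) = (5 + c)*(c + (c**2 + 2*c)) = (5 + c)*(c**2 + 3*c))
(1/((-5 - 2*(-1)) + Y(-6)))**4 = (1/((-5 - 2*(-1)) - 6*(15 + (-6)**2 + 8*(-6))))**4 = (1/((-5 + 2) - 6*(15 + 36 - 48)))**4 = (1/(-3 - 6*3))**4 = (1/(-3 - 18))**4 = (1/(-21))**4 = (-1/21)**4 = 1/194481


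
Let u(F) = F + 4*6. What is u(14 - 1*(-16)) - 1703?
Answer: -1649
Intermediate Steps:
u(F) = 24 + F (u(F) = F + 24 = 24 + F)
u(14 - 1*(-16)) - 1703 = (24 + (14 - 1*(-16))) - 1703 = (24 + (14 + 16)) - 1703 = (24 + 30) - 1703 = 54 - 1703 = -1649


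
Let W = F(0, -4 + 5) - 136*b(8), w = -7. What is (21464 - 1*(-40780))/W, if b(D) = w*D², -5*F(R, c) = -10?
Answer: 3458/3385 ≈ 1.0216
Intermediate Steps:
F(R, c) = 2 (F(R, c) = -⅕*(-10) = 2)
b(D) = -7*D²
W = 60930 (W = 2 - (-952)*8² = 2 - (-952)*64 = 2 - 136*(-448) = 2 + 60928 = 60930)
(21464 - 1*(-40780))/W = (21464 - 1*(-40780))/60930 = (21464 + 40780)*(1/60930) = 62244*(1/60930) = 3458/3385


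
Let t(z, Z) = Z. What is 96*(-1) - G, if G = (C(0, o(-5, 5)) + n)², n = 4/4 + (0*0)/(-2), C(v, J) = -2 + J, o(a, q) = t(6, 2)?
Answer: -97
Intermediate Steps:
o(a, q) = 2
n = 1 (n = 4*(¼) + 0*(-½) = 1 + 0 = 1)
G = 1 (G = ((-2 + 2) + 1)² = (0 + 1)² = 1² = 1)
96*(-1) - G = 96*(-1) - 1*1 = -96 - 1 = -97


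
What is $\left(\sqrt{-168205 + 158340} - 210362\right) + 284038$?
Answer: $73676 + i \sqrt{9865} \approx 73676.0 + 99.323 i$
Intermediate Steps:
$\left(\sqrt{-168205 + 158340} - 210362\right) + 284038 = \left(\sqrt{-9865} - 210362\right) + 284038 = \left(i \sqrt{9865} - 210362\right) + 284038 = \left(-210362 + i \sqrt{9865}\right) + 284038 = 73676 + i \sqrt{9865}$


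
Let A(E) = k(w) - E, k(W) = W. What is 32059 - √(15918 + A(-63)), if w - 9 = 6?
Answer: 32059 - 2*√3999 ≈ 31933.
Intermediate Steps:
w = 15 (w = 9 + 6 = 15)
A(E) = 15 - E
32059 - √(15918 + A(-63)) = 32059 - √(15918 + (15 - 1*(-63))) = 32059 - √(15918 + (15 + 63)) = 32059 - √(15918 + 78) = 32059 - √15996 = 32059 - 2*√3999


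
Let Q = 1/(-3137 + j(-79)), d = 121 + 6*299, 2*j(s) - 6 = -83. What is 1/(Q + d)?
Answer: 6351/12162163 ≈ 0.00052219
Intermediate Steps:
j(s) = -77/2 (j(s) = 3 + (1/2)*(-83) = 3 - 83/2 = -77/2)
d = 1915 (d = 121 + 1794 = 1915)
Q = -2/6351 (Q = 1/(-3137 - 77/2) = 1/(-6351/2) = -2/6351 ≈ -0.00031491)
1/(Q + d) = 1/(-2/6351 + 1915) = 1/(12162163/6351) = 6351/12162163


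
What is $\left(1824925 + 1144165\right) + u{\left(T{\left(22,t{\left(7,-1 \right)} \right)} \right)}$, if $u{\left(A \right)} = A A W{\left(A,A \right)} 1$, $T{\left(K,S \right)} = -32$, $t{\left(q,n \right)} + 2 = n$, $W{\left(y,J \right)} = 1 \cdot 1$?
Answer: $2970114$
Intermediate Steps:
$W{\left(y,J \right)} = 1$
$t{\left(q,n \right)} = -2 + n$
$u{\left(A \right)} = A^{2}$ ($u{\left(A \right)} = A A 1 \cdot 1 = A^{2} \cdot 1 \cdot 1 = A^{2} \cdot 1 = A^{2}$)
$\left(1824925 + 1144165\right) + u{\left(T{\left(22,t{\left(7,-1 \right)} \right)} \right)} = \left(1824925 + 1144165\right) + \left(-32\right)^{2} = 2969090 + 1024 = 2970114$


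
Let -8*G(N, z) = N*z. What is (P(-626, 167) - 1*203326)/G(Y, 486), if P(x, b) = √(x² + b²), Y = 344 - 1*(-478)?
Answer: 406652/99873 - 2*√419765/99873 ≈ 4.0587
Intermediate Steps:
Y = 822 (Y = 344 + 478 = 822)
P(x, b) = √(b² + x²)
G(N, z) = -N*z/8
(P(-626, 167) - 1*203326)/G(Y, 486) = (√(167² + (-626)²) - 1*203326)/((-⅛*822*486)) = (√(27889 + 391876) - 203326)/(-99873/2) = (√419765 - 203326)*(-2/99873) = (-203326 + √419765)*(-2/99873) = 406652/99873 - 2*√419765/99873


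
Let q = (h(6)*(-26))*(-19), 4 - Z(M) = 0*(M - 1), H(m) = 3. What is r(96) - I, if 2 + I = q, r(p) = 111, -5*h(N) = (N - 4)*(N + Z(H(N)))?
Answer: 2089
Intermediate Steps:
Z(M) = 4 (Z(M) = 4 - 0*(M - 1) = 4 - 0*(-1 + M) = 4 - 1*0 = 4 + 0 = 4)
h(N) = -(-4 + N)*(4 + N)/5 (h(N) = -(N - 4)*(N + 4)/5 = -(-4 + N)*(4 + N)/5)
q = -1976 (q = ((16/5 - ⅕*6²)*(-26))*(-19) = ((16/5 - ⅕*36)*(-26))*(-19) = ((16/5 - 36/5)*(-26))*(-19) = -4*(-26)*(-19) = 104*(-19) = -1976)
I = -1978 (I = -2 - 1976 = -1978)
r(96) - I = 111 - 1*(-1978) = 111 + 1978 = 2089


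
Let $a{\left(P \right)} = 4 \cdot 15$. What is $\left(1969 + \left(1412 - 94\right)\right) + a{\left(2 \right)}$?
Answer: $3347$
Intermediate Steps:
$a{\left(P \right)} = 60$
$\left(1969 + \left(1412 - 94\right)\right) + a{\left(2 \right)} = \left(1969 + \left(1412 - 94\right)\right) + 60 = \left(1969 + 1318\right) + 60 = 3287 + 60 = 3347$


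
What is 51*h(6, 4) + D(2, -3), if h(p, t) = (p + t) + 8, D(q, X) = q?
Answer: 920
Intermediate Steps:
h(p, t) = 8 + p + t
51*h(6, 4) + D(2, -3) = 51*(8 + 6 + 4) + 2 = 51*18 + 2 = 918 + 2 = 920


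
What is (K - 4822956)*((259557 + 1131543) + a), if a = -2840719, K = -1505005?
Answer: 9173132496859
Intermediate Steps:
(K - 4822956)*((259557 + 1131543) + a) = (-1505005 - 4822956)*((259557 + 1131543) - 2840719) = -6327961*(1391100 - 2840719) = -6327961*(-1449619) = 9173132496859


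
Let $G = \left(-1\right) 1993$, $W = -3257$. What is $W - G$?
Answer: $-1264$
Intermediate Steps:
$G = -1993$
$W - G = -3257 - -1993 = -3257 + 1993 = -1264$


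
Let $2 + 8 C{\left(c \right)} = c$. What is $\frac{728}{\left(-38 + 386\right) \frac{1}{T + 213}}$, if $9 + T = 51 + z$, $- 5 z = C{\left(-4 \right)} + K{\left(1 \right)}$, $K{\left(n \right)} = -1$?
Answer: $\frac{464737}{870} \approx 534.18$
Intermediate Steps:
$C{\left(c \right)} = - \frac{1}{4} + \frac{c}{8}$
$z = \frac{7}{20}$ ($z = - \frac{\left(- \frac{1}{4} + \frac{1}{8} \left(-4\right)\right) - 1}{5} = - \frac{\left(- \frac{1}{4} - \frac{1}{2}\right) - 1}{5} = - \frac{- \frac{3}{4} - 1}{5} = \left(- \frac{1}{5}\right) \left(- \frac{7}{4}\right) = \frac{7}{20} \approx 0.35$)
$T = \frac{847}{20}$ ($T = -9 + \left(51 + \frac{7}{20}\right) = -9 + \frac{1027}{20} = \frac{847}{20} \approx 42.35$)
$\frac{728}{\left(-38 + 386\right) \frac{1}{T + 213}} = \frac{728}{\left(-38 + 386\right) \frac{1}{\frac{847}{20} + 213}} = \frac{728}{348 \frac{1}{\frac{5107}{20}}} = \frac{728}{348 \cdot \frac{20}{5107}} = \frac{728}{\frac{6960}{5107}} = 728 \cdot \frac{5107}{6960} = \frac{464737}{870}$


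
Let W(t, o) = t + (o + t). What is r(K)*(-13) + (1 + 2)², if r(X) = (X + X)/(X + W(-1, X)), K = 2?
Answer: -17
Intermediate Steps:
W(t, o) = o + 2*t
r(X) = 2*X/(-2 + 2*X) (r(X) = (X + X)/(X + (X + 2*(-1))) = (2*X)/(X + (X - 2)) = (2*X)/(X + (-2 + X)) = (2*X)/(-2 + 2*X) = 2*X/(-2 + 2*X))
r(K)*(-13) + (1 + 2)² = (2/(-1 + 2))*(-13) + (1 + 2)² = (2/1)*(-13) + 3² = (2*1)*(-13) + 9 = 2*(-13) + 9 = -26 + 9 = -17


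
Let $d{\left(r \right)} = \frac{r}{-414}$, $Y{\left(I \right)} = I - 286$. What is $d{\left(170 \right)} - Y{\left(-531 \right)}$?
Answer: $\frac{169034}{207} \approx 816.59$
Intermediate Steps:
$Y{\left(I \right)} = -286 + I$
$d{\left(r \right)} = - \frac{r}{414}$ ($d{\left(r \right)} = r \left(- \frac{1}{414}\right) = - \frac{r}{414}$)
$d{\left(170 \right)} - Y{\left(-531 \right)} = \left(- \frac{1}{414}\right) 170 - \left(-286 - 531\right) = - \frac{85}{207} - -817 = - \frac{85}{207} + 817 = \frac{169034}{207}$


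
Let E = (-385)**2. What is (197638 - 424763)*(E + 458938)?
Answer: -137901896375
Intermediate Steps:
E = 148225
(197638 - 424763)*(E + 458938) = (197638 - 424763)*(148225 + 458938) = -227125*607163 = -137901896375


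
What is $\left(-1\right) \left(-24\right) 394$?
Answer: $9456$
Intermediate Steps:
$\left(-1\right) \left(-24\right) 394 = 24 \cdot 394 = 9456$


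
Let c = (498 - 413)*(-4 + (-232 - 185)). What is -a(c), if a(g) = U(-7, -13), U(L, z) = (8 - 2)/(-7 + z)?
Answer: 3/10 ≈ 0.30000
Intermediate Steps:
c = -35785 (c = 85*(-4 - 417) = 85*(-421) = -35785)
U(L, z) = 6/(-7 + z)
a(g) = -3/10 (a(g) = 6/(-7 - 13) = 6/(-20) = 6*(-1/20) = -3/10)
-a(c) = -1*(-3/10) = 3/10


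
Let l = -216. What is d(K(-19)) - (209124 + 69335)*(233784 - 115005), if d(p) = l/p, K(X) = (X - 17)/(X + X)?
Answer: -33075081789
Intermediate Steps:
K(X) = (-17 + X)/(2*X) (K(X) = (-17 + X)/((2*X)) = (-17 + X)*(1/(2*X)) = (-17 + X)/(2*X))
d(p) = -216/p
d(K(-19)) - (209124 + 69335)*(233784 - 115005) = -216*(-38/(-17 - 19)) - (209124 + 69335)*(233784 - 115005) = -216/((½)*(-1/19)*(-36)) - 278459*118779 = -216/18/19 - 1*33075081561 = -216*19/18 - 33075081561 = -228 - 33075081561 = -33075081789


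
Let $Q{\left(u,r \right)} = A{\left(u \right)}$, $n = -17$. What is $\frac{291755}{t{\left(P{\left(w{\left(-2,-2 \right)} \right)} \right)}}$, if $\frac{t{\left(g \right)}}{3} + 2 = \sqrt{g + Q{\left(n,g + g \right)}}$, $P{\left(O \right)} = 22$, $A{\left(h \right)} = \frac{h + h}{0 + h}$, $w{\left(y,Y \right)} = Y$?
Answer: $\frac{58351}{6} + \frac{58351 \sqrt{6}}{6} \approx 33547.0$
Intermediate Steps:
$A{\left(h \right)} = 2$ ($A{\left(h \right)} = \frac{2 h}{h} = 2$)
$Q{\left(u,r \right)} = 2$
$t{\left(g \right)} = -6 + 3 \sqrt{2 + g}$ ($t{\left(g \right)} = -6 + 3 \sqrt{g + 2} = -6 + 3 \sqrt{2 + g}$)
$\frac{291755}{t{\left(P{\left(w{\left(-2,-2 \right)} \right)} \right)}} = \frac{291755}{-6 + 3 \sqrt{2 + 22}} = \frac{291755}{-6 + 3 \sqrt{24}} = \frac{291755}{-6 + 3 \cdot 2 \sqrt{6}} = \frac{291755}{-6 + 6 \sqrt{6}}$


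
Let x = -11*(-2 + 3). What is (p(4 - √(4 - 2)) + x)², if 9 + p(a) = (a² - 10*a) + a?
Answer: 1446 - 76*√2 ≈ 1338.5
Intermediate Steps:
x = -11 (x = -11*1 = -11)
p(a) = -9 + a² - 9*a (p(a) = -9 + ((a² - 10*a) + a) = -9 + (a² - 9*a) = -9 + a² - 9*a)
(p(4 - √(4 - 2)) + x)² = ((-9 + (4 - √(4 - 2))² - 9*(4 - √(4 - 2))) - 11)² = ((-9 + (4 - √2)² - 9*(4 - √2)) - 11)² = ((-9 + (4 - √2)² + (-36 + 9*√2)) - 11)² = ((-45 + (4 - √2)² + 9*√2) - 11)² = (-56 + (4 - √2)² + 9*√2)²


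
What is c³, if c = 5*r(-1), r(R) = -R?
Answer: 125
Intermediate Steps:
c = 5 (c = 5*(-1*(-1)) = 5*1 = 5)
c³ = 5³ = 125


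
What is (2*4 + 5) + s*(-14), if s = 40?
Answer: -547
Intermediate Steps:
(2*4 + 5) + s*(-14) = (2*4 + 5) + 40*(-14) = (8 + 5) - 560 = 13 - 560 = -547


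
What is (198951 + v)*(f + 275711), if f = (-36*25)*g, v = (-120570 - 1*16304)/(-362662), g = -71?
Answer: 12251824169807198/181331 ≈ 6.7566e+10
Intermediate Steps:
v = 68437/181331 (v = (-120570 - 16304)*(-1/362662) = -136874*(-1/362662) = 68437/181331 ≈ 0.37741)
f = 63900 (f = -36*25*(-71) = -900*(-71) = 63900)
(198951 + v)*(f + 275711) = (198951 + 68437/181331)*(63900 + 275711) = (36076052218/181331)*339611 = 12251824169807198/181331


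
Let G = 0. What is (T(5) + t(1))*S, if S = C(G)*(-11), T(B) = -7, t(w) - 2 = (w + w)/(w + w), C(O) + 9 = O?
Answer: -396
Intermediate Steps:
C(O) = -9 + O
t(w) = 3 (t(w) = 2 + (w + w)/(w + w) = 2 + (2*w)/((2*w)) = 2 + (2*w)*(1/(2*w)) = 2 + 1 = 3)
S = 99 (S = (-9 + 0)*(-11) = -9*(-11) = 99)
(T(5) + t(1))*S = (-7 + 3)*99 = -4*99 = -396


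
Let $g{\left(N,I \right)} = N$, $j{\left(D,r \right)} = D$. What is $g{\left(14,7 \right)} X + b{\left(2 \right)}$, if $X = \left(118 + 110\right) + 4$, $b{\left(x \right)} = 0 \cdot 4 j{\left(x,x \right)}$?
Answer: $3248$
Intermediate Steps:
$b{\left(x \right)} = 0$ ($b{\left(x \right)} = 0 \cdot 4 x = 0 x = 0$)
$X = 232$ ($X = 228 + 4 = 232$)
$g{\left(14,7 \right)} X + b{\left(2 \right)} = 14 \cdot 232 + 0 = 3248 + 0 = 3248$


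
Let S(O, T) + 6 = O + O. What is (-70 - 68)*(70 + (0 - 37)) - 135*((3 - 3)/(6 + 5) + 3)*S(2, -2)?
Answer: -3744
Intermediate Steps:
S(O, T) = -6 + 2*O (S(O, T) = -6 + (O + O) = -6 + 2*O)
(-70 - 68)*(70 + (0 - 37)) - 135*((3 - 3)/(6 + 5) + 3)*S(2, -2) = (-70 - 68)*(70 + (0 - 37)) - 135*((3 - 3)/(6 + 5) + 3)*(-6 + 2*2) = -138*(70 - 37) - 135*(0/11 + 3)*(-6 + 4) = -138*33 - 135*(0*(1/11) + 3)*(-2) = -4554 - 135*(0 + 3)*(-2) = -4554 - 405*(-2) = -4554 - 135*(-6) = -4554 + 810 = -3744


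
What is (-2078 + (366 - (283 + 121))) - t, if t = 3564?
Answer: -5680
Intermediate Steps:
(-2078 + (366 - (283 + 121))) - t = (-2078 + (366 - (283 + 121))) - 1*3564 = (-2078 + (366 - 1*404)) - 3564 = (-2078 + (366 - 404)) - 3564 = (-2078 - 38) - 3564 = -2116 - 3564 = -5680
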